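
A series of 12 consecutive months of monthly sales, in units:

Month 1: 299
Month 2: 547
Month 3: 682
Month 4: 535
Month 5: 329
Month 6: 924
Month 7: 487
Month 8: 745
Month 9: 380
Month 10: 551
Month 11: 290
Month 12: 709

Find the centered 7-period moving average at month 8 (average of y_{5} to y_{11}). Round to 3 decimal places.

Sum of periods 5–11: 329 + 924 + 487 + 745 + 380 + 551 + 290 = 3706
Divide by 7: 3706 / 7 = 529.429

529.429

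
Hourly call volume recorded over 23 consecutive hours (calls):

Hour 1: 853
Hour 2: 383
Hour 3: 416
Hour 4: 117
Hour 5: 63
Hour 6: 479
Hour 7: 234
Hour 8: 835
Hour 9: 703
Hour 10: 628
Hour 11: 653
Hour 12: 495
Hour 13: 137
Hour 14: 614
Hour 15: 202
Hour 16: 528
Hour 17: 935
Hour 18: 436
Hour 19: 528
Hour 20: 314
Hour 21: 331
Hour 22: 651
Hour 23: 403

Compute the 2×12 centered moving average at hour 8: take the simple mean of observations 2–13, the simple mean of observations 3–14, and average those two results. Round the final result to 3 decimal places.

438.208

Sum over 2–13: 383 + 416 + 117 + 63 + 479 + 234 + 835 + 703 + 628 + 653 + 495 + 137 = 5143
Sum over 3–14: 416 + 117 + 63 + 479 + 234 + 835 + 703 + 628 + 653 + 495 + 137 + 614 = 5374
CMA at t=8 = (5143 + 5374) / (2·12) = 10517 / 24 = 438.208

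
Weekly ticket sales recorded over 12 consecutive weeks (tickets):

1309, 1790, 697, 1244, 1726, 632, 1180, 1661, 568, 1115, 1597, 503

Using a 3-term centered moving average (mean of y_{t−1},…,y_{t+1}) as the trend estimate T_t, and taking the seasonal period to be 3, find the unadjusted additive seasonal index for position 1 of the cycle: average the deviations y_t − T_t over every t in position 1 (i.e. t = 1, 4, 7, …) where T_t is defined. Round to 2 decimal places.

21.89

Season position 1 occurs at t = 4, 7, 10 (where T_t is defined).
t=4: T_4 = 1222.3333; y_4 − T_4 = 1244 − 1222.3333 = 21.6667
t=7: T_7 = 1157.6667; y_7 − T_7 = 1180 − 1157.6667 = 22.3333
t=10: T_10 = 1093.3333; y_10 − T_10 = 1115 − 1093.3333 = 21.6667
Mean deviation: (21.6667 + 22.3333 + 21.6667) / 3 = 21.89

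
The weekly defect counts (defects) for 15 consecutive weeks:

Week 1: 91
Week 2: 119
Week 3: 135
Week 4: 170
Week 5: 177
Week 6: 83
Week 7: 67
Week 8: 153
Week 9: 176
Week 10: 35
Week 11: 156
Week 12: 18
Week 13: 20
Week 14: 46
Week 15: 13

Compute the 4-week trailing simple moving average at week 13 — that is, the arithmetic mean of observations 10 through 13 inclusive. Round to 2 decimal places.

Sum of periods 10–13: 35 + 156 + 18 + 20 = 229
Divide by 4: 229 / 4 = 57.25

57.25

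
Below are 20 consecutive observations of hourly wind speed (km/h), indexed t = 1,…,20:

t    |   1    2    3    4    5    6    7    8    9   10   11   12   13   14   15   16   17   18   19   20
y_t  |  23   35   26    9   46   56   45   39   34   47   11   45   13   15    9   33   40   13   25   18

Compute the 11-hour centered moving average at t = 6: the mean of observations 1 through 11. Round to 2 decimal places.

33.73

Sum of periods 1–11: 23 + 35 + 26 + 9 + 46 + 56 + 45 + 39 + 34 + 47 + 11 = 371
Divide by 11: 371 / 11 = 33.73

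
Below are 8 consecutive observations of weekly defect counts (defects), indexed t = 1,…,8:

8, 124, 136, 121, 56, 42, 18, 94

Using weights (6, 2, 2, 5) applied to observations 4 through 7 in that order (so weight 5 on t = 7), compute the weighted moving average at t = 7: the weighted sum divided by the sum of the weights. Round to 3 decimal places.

67.467

Weighted sum: 6·121 + 2·56 + 2·42 + 5·18 = 726 + 112 + 84 + 90 = 1012
Weight total: 6 + 2 + 2 + 5 = 15
WMA = 1012 / 15 = 67.467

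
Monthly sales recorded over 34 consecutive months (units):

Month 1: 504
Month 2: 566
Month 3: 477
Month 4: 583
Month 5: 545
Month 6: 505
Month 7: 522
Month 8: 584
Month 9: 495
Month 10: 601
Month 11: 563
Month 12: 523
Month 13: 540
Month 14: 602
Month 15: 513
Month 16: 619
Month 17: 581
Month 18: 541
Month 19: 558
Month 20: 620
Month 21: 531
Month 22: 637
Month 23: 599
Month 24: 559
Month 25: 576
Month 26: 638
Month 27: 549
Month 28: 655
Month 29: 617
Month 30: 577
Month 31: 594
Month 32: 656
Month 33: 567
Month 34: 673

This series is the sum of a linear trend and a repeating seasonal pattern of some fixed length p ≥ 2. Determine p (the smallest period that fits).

First differences y_{t+1} − y_t: 62, -89, 106, -38, -40, 17, 62, -89, 106, -38, -40, 17, 62, -89, …
The difference pattern repeats every 6 terms and not for any smaller step, so p = 6.

6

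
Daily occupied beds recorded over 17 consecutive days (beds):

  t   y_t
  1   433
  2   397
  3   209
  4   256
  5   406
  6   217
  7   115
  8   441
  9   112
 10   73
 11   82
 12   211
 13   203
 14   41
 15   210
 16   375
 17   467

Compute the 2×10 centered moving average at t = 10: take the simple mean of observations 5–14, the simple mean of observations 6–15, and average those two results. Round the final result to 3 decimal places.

Sum over 5–14: 406 + 217 + 115 + 441 + 112 + 73 + 82 + 211 + 203 + 41 = 1901
Sum over 6–15: 217 + 115 + 441 + 112 + 73 + 82 + 211 + 203 + 41 + 210 = 1705
CMA at t=10 = (1901 + 1705) / (2·10) = 3606 / 20 = 180.300

180.300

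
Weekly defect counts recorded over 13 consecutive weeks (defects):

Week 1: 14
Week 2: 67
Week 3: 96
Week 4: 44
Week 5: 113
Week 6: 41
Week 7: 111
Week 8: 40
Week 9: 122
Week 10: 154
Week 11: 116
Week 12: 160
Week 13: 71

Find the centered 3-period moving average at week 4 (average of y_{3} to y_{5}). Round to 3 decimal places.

Sum of periods 3–5: 96 + 44 + 113 = 253
Divide by 3: 253 / 3 = 84.333

84.333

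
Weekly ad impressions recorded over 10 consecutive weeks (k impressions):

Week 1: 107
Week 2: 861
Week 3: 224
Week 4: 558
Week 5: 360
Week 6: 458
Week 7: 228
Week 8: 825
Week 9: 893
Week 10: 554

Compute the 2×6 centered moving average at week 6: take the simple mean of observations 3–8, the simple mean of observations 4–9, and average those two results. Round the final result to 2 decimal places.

Sum over 3–8: 224 + 558 + 360 + 458 + 228 + 825 = 2653
Sum over 4–9: 558 + 360 + 458 + 228 + 825 + 893 = 3322
CMA at t=6 = (2653 + 3322) / (2·6) = 5975 / 12 = 497.92

497.92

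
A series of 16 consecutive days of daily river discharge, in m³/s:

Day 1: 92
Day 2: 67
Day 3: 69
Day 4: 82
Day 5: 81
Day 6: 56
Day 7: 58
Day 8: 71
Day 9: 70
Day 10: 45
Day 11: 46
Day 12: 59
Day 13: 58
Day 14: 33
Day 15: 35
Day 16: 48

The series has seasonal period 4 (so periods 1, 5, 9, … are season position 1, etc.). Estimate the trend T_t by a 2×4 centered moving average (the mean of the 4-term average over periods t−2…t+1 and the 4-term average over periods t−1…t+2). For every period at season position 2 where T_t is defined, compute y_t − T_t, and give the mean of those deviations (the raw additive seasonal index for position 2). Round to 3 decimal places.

-11.750

Season position 2 occurs at t = 6, 10, 14 (where T_t is defined).
t=6: T_6 = 67.87500; y_6 − T_6 = 56 − 67.87500 = -11.87500
t=10: T_10 = 56.50000; y_10 − T_10 = 45 − 56.50000 = -11.50000
t=14: T_14 = 44.87500; y_14 − T_14 = 33 − 44.87500 = -11.87500
Mean deviation: (-11.87500 + -11.50000 + -11.87500) / 3 = -11.750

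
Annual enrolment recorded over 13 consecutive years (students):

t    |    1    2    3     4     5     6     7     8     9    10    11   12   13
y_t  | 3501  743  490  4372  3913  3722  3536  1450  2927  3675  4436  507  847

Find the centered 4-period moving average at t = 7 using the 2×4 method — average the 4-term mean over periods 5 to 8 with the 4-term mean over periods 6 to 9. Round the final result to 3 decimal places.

Sum over 5–8: 3913 + 3722 + 3536 + 1450 = 12621
Sum over 6–9: 3722 + 3536 + 1450 + 2927 = 11635
CMA at t=7 = (12621 + 11635) / (2·4) = 24256 / 8 = 3032.000

3032.000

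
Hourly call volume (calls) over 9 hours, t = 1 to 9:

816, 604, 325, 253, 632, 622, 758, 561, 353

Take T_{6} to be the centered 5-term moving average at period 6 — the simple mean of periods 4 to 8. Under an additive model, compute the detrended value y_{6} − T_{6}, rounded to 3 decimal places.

Trend T_6 = (253 + 632 + 622 + 758 + 561) / 5 = 2826/5 = 565.20000
Detrended value: 622 − 565.20000 = 56.800

56.800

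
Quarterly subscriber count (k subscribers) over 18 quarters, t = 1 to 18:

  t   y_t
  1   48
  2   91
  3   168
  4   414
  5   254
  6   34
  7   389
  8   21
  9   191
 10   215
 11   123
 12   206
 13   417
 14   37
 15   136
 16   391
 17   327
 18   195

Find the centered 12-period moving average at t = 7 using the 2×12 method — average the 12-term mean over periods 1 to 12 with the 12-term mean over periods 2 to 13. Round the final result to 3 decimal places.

194.875

Sum over 1–12: 48 + 91 + 168 + 414 + 254 + 34 + 389 + 21 + 191 + 215 + 123 + 206 = 2154
Sum over 2–13: 91 + 168 + 414 + 254 + 34 + 389 + 21 + 191 + 215 + 123 + 206 + 417 = 2523
CMA at t=7 = (2154 + 2523) / (2·12) = 4677 / 24 = 194.875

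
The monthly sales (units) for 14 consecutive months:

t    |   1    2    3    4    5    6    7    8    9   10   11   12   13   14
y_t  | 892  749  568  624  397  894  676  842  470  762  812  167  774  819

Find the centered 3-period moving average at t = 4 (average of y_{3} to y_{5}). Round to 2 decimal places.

Sum of periods 3–5: 568 + 624 + 397 = 1589
Divide by 3: 1589 / 3 = 529.67

529.67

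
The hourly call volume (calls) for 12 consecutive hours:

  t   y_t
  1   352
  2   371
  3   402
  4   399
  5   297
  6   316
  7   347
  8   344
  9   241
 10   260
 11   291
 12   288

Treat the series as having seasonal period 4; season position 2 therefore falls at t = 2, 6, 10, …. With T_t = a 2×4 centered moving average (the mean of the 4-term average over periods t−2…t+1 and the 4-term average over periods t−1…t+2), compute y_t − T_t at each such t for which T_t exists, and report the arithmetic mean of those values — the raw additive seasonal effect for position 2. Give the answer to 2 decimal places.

Season position 2 occurs at t = 6, 10 (where T_t is defined).
t=6: T_6 = 332.8750; y_6 − T_6 = 316 − 332.8750 = -16.8750
t=10: T_10 = 277.0000; y_10 − T_10 = 260 − 277.0000 = -17.0000
Mean deviation: (-16.8750 + -17.0000) / 2 = -16.94

-16.94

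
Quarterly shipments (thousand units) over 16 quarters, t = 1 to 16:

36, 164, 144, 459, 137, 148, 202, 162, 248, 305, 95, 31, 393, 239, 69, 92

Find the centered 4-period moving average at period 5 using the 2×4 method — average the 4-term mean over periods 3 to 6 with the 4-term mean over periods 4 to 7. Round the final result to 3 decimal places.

229.250

Sum over 3–6: 144 + 459 + 137 + 148 = 888
Sum over 4–7: 459 + 137 + 148 + 202 = 946
CMA at t=5 = (888 + 946) / (2·4) = 1834 / 8 = 229.250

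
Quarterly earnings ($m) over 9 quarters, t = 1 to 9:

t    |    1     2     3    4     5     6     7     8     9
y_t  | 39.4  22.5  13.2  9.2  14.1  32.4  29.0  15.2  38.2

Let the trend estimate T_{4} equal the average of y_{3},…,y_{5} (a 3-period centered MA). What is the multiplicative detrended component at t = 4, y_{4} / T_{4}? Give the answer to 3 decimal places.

Trend T_4 = (13.2 + 9.2 + 14.1) / 3 = 36.5/3 = 12.16667
Ratio to trend: 9.2 / 12.16667 = 0.756

0.756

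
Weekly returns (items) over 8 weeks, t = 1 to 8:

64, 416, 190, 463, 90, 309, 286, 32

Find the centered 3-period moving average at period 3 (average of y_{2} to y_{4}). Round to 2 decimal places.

Sum of periods 2–4: 416 + 190 + 463 = 1069
Divide by 3: 1069 / 3 = 356.33

356.33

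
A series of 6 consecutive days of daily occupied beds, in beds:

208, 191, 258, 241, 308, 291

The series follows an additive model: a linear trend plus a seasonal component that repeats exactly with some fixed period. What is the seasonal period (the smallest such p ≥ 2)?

2

First differences y_{t+1} − y_t: -17, 67, -17, 67, -17, …
The difference pattern repeats every 2 terms and not for any smaller step, so p = 2.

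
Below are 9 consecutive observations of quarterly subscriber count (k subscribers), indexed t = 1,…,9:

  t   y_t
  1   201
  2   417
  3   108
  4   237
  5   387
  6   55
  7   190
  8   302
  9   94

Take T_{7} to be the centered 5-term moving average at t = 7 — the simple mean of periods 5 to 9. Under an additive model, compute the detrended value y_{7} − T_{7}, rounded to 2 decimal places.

-15.60

Trend T_7 = (387 + 55 + 190 + 302 + 94) / 5 = 1028/5 = 205.6000
Detrended value: 190 − 205.6000 = -15.60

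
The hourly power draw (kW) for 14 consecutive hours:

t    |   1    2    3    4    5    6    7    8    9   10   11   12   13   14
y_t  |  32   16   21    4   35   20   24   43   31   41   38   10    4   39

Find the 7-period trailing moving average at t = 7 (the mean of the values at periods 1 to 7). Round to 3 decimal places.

Sum of periods 1–7: 32 + 16 + 21 + 4 + 35 + 20 + 24 = 152
Divide by 7: 152 / 7 = 21.714

21.714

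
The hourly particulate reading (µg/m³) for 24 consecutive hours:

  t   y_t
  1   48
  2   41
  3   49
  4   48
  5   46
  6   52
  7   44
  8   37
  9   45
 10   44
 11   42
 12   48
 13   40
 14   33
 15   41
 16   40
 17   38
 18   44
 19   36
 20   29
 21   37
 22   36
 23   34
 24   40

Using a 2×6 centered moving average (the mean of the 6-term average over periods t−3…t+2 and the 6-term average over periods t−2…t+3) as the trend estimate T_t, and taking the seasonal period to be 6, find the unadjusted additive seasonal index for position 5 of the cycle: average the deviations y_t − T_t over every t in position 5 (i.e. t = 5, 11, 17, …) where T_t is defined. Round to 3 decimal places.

Season position 5 occurs at t = 5, 11, 17 (where T_t is defined).
t=5: T_5 = 46.33333; y_5 − T_5 = 46 − 46.33333 = -0.33333
t=11: T_11 = 42.33333; y_11 − T_11 = 42 − 42.33333 = -0.33333
t=17: T_17 = 38.33333; y_17 − T_17 = 38 − 38.33333 = -0.33333
Mean deviation: (-0.33333 + -0.33333 + -0.33333) / 3 = -0.333

-0.333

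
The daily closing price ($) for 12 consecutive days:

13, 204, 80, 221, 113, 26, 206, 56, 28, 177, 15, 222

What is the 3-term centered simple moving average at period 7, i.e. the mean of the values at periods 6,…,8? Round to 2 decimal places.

96.00

Sum of periods 6–8: 26 + 206 + 56 = 288
Divide by 3: 288 / 3 = 96.00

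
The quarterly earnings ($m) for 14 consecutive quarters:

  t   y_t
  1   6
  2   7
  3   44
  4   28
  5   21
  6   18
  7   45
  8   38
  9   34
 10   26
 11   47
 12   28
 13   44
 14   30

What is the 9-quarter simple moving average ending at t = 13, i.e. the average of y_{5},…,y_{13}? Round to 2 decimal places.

Sum of periods 5–13: 21 + 18 + 45 + 38 + 34 + 26 + 47 + 28 + 44 = 301
Divide by 9: 301 / 9 = 33.44

33.44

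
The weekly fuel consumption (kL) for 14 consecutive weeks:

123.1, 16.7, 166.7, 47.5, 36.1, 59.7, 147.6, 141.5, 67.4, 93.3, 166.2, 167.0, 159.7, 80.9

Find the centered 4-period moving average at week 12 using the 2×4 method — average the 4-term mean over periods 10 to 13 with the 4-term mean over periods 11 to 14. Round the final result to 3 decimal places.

145.000

Sum over 10–13: 93.3 + 166.2 + 167.0 + 159.7 = 586.2
Sum over 11–14: 166.2 + 167.0 + 159.7 + 80.9 = 573.8
CMA at t=12 = (586.2 + 573.8) / (2·4) = 1160.0 / 8 = 145.000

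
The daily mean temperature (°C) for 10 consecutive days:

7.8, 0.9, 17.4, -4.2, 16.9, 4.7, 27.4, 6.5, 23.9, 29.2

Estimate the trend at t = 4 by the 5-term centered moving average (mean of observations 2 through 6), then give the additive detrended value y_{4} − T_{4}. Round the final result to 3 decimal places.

Trend T_4 = (0.9 + 17.4 + (-4.2) + 16.9 + 4.7) / 5 = 35.7/5 = 7.14000
Detrended value: -4.2 − 7.14000 = -11.340

-11.340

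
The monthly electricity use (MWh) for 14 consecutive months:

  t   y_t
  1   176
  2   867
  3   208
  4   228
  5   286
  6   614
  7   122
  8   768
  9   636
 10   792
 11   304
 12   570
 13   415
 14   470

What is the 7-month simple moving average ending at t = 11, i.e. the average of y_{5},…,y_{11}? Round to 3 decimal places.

503.143

Sum of periods 5–11: 286 + 614 + 122 + 768 + 636 + 792 + 304 = 3522
Divide by 7: 3522 / 7 = 503.143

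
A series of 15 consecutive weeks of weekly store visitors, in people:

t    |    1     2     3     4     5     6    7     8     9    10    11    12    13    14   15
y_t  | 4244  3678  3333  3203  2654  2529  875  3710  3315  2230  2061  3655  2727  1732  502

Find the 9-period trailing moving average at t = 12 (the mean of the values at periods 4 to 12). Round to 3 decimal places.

2692.444

Sum of periods 4–12: 3203 + 2654 + 2529 + 875 + 3710 + 3315 + 2230 + 2061 + 3655 = 24232
Divide by 9: 24232 / 9 = 2692.444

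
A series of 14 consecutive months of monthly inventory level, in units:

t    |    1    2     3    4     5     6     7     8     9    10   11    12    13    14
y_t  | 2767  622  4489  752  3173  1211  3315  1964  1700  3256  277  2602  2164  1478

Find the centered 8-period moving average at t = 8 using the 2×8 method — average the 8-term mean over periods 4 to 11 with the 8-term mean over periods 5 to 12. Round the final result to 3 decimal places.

2071.625

Sum over 4–11: 752 + 3173 + 1211 + 3315 + 1964 + 1700 + 3256 + 277 = 15648
Sum over 5–12: 3173 + 1211 + 3315 + 1964 + 1700 + 3256 + 277 + 2602 = 17498
CMA at t=8 = (15648 + 17498) / (2·8) = 33146 / 16 = 2071.625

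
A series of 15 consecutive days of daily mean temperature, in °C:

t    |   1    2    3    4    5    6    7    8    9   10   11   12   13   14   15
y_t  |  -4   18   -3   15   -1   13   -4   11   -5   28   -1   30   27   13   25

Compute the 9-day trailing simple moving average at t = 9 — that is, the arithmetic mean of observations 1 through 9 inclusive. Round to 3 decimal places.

4.444

Sum of periods 1–9: (-4) + 18 + (-3) + 15 + (-1) + 13 + (-4) + 11 + (-5) = 40
Divide by 9: 40 / 9 = 4.444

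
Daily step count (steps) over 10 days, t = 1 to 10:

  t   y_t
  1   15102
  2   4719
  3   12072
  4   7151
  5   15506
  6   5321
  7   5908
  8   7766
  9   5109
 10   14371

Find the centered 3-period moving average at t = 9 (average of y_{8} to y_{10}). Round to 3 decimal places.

Sum of periods 8–10: 7766 + 5109 + 14371 = 27246
Divide by 3: 27246 / 3 = 9082.000

9082.000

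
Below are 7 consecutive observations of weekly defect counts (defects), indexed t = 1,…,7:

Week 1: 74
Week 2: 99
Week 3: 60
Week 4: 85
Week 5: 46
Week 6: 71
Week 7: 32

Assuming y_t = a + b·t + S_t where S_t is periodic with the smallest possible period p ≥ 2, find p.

First differences y_{t+1} − y_t: 25, -39, 25, -39, 25, -39, …
The difference pattern repeats every 2 terms and not for any smaller step, so p = 2.

2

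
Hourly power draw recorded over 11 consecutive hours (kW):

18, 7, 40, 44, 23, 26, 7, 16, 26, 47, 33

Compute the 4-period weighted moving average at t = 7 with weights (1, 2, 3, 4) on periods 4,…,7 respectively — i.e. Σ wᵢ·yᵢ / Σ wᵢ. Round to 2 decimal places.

Weighted sum: 1·44 + 2·23 + 3·26 + 4·7 = 44 + 46 + 78 + 28 = 196
Weight total: 1 + 2 + 3 + 4 = 10
WMA = 196 / 10 = 19.60

19.60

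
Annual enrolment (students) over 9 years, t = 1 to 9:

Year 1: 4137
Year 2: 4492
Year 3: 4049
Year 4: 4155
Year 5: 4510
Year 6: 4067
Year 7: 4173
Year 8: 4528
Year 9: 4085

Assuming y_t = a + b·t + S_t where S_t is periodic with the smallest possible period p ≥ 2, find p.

First differences y_{t+1} − y_t: 355, -443, 106, 355, -443, 106, 355, -443, …
The difference pattern repeats every 3 terms and not for any smaller step, so p = 3.

3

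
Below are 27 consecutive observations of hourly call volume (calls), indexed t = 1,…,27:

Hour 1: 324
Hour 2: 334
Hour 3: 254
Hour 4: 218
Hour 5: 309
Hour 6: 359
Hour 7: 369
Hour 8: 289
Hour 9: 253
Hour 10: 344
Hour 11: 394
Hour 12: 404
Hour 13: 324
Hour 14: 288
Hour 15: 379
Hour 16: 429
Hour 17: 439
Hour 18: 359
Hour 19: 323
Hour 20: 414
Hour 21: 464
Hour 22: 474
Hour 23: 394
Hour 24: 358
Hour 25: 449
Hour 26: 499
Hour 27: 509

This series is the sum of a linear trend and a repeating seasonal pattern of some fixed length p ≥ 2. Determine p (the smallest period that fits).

5

First differences y_{t+1} − y_t: 10, -80, -36, 91, 50, 10, -80, -36, 91, 50, 10, -80, …
The difference pattern repeats every 5 terms and not for any smaller step, so p = 5.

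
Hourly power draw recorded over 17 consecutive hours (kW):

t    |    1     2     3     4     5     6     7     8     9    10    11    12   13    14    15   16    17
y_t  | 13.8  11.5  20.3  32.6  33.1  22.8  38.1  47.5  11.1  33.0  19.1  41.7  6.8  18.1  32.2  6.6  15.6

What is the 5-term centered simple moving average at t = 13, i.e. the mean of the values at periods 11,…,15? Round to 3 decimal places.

23.580

Sum of periods 11–15: 19.1 + 41.7 + 6.8 + 18.1 + 32.2 = 117.9
Divide by 5: 117.9 / 5 = 23.580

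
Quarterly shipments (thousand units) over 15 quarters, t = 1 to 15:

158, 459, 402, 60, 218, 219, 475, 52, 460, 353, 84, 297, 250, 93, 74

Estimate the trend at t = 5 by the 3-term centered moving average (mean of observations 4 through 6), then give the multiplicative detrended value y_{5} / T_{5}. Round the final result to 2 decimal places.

1.32

Trend T_5 = (60 + 218 + 219) / 3 = 497/3 = 165.6667
Ratio to trend: 218 / 165.6667 = 1.32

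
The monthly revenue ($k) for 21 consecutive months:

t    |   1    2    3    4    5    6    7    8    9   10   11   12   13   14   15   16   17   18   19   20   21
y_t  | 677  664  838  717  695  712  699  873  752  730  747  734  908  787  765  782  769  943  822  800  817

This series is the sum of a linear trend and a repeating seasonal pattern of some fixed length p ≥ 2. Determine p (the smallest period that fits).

First differences y_{t+1} − y_t: -13, 174, -121, -22, 17, -13, 174, -121, -22, 17, -13, 174, …
The difference pattern repeats every 5 terms and not for any smaller step, so p = 5.

5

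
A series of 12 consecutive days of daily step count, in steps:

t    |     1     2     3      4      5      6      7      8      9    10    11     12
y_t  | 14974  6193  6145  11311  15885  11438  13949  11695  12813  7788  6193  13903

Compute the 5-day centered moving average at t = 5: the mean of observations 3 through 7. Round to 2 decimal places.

11745.60

Sum of periods 3–7: 6145 + 11311 + 15885 + 11438 + 13949 = 58728
Divide by 5: 58728 / 5 = 11745.60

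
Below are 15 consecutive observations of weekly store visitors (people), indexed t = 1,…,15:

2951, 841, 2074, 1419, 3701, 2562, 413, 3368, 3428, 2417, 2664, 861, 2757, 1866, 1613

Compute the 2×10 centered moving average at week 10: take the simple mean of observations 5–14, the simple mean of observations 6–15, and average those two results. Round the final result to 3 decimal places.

Sum over 5–14: 3701 + 2562 + 413 + 3368 + 3428 + 2417 + 2664 + 861 + 2757 + 1866 = 24037
Sum over 6–15: 2562 + 413 + 3368 + 3428 + 2417 + 2664 + 861 + 2757 + 1866 + 1613 = 21949
CMA at t=10 = (24037 + 21949) / (2·10) = 45986 / 20 = 2299.300

2299.300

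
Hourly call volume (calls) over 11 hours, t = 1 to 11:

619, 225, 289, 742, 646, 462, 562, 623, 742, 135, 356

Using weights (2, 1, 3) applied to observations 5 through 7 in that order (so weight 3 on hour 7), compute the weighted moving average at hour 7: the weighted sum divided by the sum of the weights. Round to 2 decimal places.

Weighted sum: 2·646 + 1·462 + 3·562 = 1292 + 462 + 1686 = 3440
Weight total: 2 + 1 + 3 = 6
WMA = 3440 / 6 = 573.33

573.33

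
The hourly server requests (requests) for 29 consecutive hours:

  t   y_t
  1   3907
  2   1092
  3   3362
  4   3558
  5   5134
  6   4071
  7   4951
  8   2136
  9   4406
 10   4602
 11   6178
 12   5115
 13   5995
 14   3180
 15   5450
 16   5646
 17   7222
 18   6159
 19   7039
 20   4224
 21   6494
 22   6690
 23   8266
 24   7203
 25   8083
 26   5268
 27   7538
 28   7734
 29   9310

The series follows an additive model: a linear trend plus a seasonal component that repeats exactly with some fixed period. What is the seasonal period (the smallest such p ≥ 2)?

6

First differences y_{t+1} − y_t: -2815, 2270, 196, 1576, -1063, 880, -2815, 2270, 196, 1576, -1063, 880, -2815, 2270, …
The difference pattern repeats every 6 terms and not for any smaller step, so p = 6.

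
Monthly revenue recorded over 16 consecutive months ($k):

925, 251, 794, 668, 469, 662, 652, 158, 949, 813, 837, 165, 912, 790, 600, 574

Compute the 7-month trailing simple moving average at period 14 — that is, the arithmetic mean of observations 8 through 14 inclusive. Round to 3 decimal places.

Sum of periods 8–14: 158 + 949 + 813 + 837 + 165 + 912 + 790 = 4624
Divide by 7: 4624 / 7 = 660.571

660.571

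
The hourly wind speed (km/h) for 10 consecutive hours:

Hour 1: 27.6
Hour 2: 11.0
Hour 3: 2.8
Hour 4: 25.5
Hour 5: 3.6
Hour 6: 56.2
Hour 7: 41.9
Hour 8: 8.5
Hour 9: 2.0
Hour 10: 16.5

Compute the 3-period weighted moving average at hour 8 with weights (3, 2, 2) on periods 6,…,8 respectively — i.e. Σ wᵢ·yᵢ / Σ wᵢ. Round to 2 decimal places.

38.49

Weighted sum: 3·56.2 + 2·41.9 + 2·8.5 = 168.6 + 83.8 + 17.0 = 269.4
Weight total: 3 + 2 + 2 = 7
WMA = 269.4 / 7 = 38.49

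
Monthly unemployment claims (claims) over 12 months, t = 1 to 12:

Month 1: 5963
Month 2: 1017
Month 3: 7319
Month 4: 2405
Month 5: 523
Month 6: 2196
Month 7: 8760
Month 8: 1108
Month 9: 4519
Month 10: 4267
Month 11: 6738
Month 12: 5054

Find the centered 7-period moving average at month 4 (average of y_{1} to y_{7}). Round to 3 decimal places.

4026.143

Sum of periods 1–7: 5963 + 1017 + 7319 + 2405 + 523 + 2196 + 8760 = 28183
Divide by 7: 28183 / 7 = 4026.143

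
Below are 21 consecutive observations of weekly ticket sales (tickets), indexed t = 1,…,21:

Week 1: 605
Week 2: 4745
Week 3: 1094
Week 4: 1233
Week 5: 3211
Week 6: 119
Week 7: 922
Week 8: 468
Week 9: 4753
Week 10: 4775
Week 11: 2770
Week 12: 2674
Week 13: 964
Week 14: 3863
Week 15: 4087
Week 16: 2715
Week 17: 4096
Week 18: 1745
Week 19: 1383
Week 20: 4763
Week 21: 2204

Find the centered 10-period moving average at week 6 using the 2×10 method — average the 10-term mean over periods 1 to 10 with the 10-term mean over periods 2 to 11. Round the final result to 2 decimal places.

Sum over 1–10: 605 + 4745 + 1094 + 1233 + 3211 + 119 + 922 + 468 + 4753 + 4775 = 21925
Sum over 2–11: 4745 + 1094 + 1233 + 3211 + 119 + 922 + 468 + 4753 + 4775 + 2770 = 24090
CMA at t=6 = (21925 + 24090) / (2·10) = 46015 / 20 = 2300.75

2300.75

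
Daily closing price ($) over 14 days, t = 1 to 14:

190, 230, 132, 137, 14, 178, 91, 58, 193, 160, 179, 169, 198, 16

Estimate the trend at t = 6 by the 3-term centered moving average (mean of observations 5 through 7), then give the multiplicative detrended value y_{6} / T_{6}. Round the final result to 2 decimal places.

1.89

Trend T_6 = (14 + 178 + 91) / 3 = 283/3 = 94.3333
Ratio to trend: 178 / 94.3333 = 1.89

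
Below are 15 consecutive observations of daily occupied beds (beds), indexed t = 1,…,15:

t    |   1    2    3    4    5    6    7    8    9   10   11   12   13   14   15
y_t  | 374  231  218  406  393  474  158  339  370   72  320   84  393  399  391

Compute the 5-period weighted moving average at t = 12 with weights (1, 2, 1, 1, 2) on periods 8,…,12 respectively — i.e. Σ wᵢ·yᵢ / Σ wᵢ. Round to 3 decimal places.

234.143

Weighted sum: 1·339 + 2·370 + 1·72 + 1·320 + 2·84 = 339 + 740 + 72 + 320 + 168 = 1639
Weight total: 1 + 2 + 1 + 1 + 2 = 7
WMA = 1639 / 7 = 234.143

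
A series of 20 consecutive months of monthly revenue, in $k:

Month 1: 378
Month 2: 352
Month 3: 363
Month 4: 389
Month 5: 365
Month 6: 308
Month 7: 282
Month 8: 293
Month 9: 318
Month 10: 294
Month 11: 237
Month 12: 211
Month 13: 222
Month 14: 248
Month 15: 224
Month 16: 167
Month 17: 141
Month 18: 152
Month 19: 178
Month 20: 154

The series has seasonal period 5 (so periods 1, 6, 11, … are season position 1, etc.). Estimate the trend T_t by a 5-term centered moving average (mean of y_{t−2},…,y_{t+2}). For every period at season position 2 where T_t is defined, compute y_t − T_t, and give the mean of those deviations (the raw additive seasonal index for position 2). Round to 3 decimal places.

-31.333

Season position 2 occurs at t = 7, 12, 17 (where T_t is defined).
t=7: T_7 = 313.20000; y_7 − T_7 = 282 − 313.20000 = -31.20000
t=12: T_12 = 242.40000; y_12 − T_12 = 211 − 242.40000 = -31.40000
t=17: T_17 = 172.40000; y_17 − T_17 = 141 − 172.40000 = -31.40000
Mean deviation: (-31.20000 + -31.40000 + -31.40000) / 3 = -31.333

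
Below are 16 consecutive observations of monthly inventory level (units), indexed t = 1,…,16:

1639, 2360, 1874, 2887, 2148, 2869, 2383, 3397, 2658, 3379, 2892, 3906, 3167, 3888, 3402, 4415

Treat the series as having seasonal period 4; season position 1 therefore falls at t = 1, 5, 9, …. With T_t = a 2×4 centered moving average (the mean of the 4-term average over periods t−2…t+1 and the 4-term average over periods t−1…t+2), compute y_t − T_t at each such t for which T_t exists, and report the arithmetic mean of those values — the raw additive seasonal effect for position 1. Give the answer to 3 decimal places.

-360.000

Season position 1 occurs at t = 5, 9, 13 (where T_t is defined).
t=5: T_5 = 2508.12500; y_5 − T_5 = 2148 − 2508.12500 = -360.12500
t=9: T_9 = 3017.87500; y_9 − T_9 = 2658 − 3017.87500 = -359.87500
t=13: T_13 = 3527.00000; y_13 − T_13 = 3167 − 3527.00000 = -360.00000
Mean deviation: (-360.12500 + -359.87500 + -360.00000) / 3 = -360.000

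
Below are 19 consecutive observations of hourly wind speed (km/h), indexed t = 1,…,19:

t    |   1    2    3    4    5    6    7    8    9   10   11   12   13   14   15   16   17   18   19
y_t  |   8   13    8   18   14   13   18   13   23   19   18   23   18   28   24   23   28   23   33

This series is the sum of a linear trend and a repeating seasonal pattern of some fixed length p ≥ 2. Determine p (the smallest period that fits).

First differences y_{t+1} − y_t: 5, -5, 10, -4, -1, 5, -5, 10, -4, -1, 5, -5, …
The difference pattern repeats every 5 terms and not for any smaller step, so p = 5.

5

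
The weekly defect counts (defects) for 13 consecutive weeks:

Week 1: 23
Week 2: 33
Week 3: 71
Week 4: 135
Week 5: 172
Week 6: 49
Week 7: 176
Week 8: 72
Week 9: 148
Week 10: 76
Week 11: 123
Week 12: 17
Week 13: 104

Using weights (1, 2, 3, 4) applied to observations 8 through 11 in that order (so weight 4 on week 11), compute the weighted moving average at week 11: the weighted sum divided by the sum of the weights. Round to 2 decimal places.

108.80

Weighted sum: 1·72 + 2·148 + 3·76 + 4·123 = 72 + 296 + 228 + 492 = 1088
Weight total: 1 + 2 + 3 + 4 = 10
WMA = 1088 / 10 = 108.80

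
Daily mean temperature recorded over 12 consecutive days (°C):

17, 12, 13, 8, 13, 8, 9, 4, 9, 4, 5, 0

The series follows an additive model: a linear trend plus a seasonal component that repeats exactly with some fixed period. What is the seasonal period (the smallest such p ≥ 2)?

4

First differences y_{t+1} − y_t: -5, 1, -5, 5, -5, 1, -5, 5, -5, 1, …
The difference pattern repeats every 4 terms and not for any smaller step, so p = 4.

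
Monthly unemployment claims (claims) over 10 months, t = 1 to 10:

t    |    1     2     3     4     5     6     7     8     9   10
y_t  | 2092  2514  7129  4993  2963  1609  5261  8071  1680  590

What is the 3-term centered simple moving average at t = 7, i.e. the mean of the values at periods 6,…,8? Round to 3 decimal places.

Sum of periods 6–8: 1609 + 5261 + 8071 = 14941
Divide by 3: 14941 / 3 = 4980.333

4980.333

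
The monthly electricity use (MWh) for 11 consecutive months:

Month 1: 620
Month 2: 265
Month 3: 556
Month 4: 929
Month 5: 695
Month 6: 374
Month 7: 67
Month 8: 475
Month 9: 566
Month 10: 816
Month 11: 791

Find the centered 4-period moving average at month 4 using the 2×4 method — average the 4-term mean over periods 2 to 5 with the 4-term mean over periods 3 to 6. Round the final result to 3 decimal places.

Sum over 2–5: 265 + 556 + 929 + 695 = 2445
Sum over 3–6: 556 + 929 + 695 + 374 = 2554
CMA at t=4 = (2445 + 2554) / (2·4) = 4999 / 8 = 624.875

624.875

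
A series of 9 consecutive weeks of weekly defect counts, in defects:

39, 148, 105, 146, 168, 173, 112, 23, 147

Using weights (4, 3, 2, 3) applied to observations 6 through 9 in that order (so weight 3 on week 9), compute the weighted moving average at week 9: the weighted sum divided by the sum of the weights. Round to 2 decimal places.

126.25

Weighted sum: 4·173 + 3·112 + 2·23 + 3·147 = 692 + 336 + 46 + 441 = 1515
Weight total: 4 + 3 + 2 + 3 = 12
WMA = 1515 / 12 = 126.25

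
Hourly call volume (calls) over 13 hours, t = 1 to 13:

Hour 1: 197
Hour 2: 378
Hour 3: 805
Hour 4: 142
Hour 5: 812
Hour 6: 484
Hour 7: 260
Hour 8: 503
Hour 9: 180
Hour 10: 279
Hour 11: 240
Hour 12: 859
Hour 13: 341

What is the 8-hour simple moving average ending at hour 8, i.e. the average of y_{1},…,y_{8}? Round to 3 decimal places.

Sum of periods 1–8: 197 + 378 + 805 + 142 + 812 + 484 + 260 + 503 = 3581
Divide by 8: 3581 / 8 = 447.625

447.625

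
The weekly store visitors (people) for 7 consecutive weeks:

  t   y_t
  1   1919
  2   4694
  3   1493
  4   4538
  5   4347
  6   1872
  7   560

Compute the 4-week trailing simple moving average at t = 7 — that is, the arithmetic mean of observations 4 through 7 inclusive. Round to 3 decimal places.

Sum of periods 4–7: 4538 + 4347 + 1872 + 560 = 11317
Divide by 4: 11317 / 4 = 2829.250

2829.250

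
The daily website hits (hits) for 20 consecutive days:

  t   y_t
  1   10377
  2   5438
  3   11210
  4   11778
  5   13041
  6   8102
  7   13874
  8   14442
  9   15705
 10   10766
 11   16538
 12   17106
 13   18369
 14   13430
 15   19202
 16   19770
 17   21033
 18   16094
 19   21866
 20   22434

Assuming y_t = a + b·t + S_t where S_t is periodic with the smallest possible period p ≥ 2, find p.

4

First differences y_{t+1} − y_t: -4939, 5772, 568, 1263, -4939, 5772, 568, 1263, -4939, 5772, …
The difference pattern repeats every 4 terms and not for any smaller step, so p = 4.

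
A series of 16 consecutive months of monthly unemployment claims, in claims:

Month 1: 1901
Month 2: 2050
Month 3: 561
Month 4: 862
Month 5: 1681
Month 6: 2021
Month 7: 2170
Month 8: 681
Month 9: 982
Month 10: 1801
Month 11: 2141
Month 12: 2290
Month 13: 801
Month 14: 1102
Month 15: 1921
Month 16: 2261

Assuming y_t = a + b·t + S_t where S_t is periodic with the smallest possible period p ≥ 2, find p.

First differences y_{t+1} − y_t: 149, -1489, 301, 819, 340, 149, -1489, 301, 819, 340, 149, -1489, …
The difference pattern repeats every 5 terms and not for any smaller step, so p = 5.

5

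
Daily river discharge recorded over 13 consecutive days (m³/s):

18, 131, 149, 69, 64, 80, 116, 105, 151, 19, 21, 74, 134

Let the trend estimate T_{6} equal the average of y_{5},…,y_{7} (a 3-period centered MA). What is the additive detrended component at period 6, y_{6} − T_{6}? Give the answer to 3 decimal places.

-6.667

Trend T_6 = (64 + 80 + 116) / 3 = 260/3 = 86.66667
Detrended value: 80 − 86.66667 = -6.667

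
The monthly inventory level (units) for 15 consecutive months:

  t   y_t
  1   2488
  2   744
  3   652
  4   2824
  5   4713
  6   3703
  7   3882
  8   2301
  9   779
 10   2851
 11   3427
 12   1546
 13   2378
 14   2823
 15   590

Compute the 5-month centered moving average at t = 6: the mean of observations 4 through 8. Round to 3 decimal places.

Sum of periods 4–8: 2824 + 4713 + 3703 + 3882 + 2301 = 17423
Divide by 5: 17423 / 5 = 3484.600

3484.600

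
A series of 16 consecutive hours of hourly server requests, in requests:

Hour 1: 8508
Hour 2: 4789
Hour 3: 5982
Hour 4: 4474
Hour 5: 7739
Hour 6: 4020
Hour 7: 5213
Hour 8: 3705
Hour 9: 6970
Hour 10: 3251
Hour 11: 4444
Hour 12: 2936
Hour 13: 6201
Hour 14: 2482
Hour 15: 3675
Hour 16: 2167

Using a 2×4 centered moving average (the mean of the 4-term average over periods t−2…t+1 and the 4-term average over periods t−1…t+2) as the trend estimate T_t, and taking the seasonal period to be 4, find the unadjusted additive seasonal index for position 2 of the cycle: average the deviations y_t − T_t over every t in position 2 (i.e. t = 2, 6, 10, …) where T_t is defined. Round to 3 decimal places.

Season position 2 occurs at t = 6, 10, 14 (where T_t is defined).
t=6: T_6 = 5265.37500; y_6 − T_6 = 4020 − 5265.37500 = -1245.37500
t=10: T_10 = 4496.37500; y_10 − T_10 = 3251 − 4496.37500 = -1245.37500
t=14: T_14 = 3727.37500; y_14 − T_14 = 2482 − 3727.37500 = -1245.37500
Mean deviation: (-1245.37500 + -1245.37500 + -1245.37500) / 3 = -1245.375

-1245.375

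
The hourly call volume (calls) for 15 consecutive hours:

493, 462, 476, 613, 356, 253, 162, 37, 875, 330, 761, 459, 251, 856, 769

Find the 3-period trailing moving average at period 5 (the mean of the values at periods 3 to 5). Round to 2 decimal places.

481.67

Sum of periods 3–5: 476 + 613 + 356 = 1445
Divide by 3: 1445 / 3 = 481.67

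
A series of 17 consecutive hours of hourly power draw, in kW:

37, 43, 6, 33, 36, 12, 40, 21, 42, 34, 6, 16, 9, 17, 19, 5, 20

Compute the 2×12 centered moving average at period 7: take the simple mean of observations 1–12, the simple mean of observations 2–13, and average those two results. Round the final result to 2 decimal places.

26.00

Sum over 1–12: 37 + 43 + 6 + 33 + 36 + 12 + 40 + 21 + 42 + 34 + 6 + 16 = 326
Sum over 2–13: 43 + 6 + 33 + 36 + 12 + 40 + 21 + 42 + 34 + 6 + 16 + 9 = 298
CMA at t=7 = (326 + 298) / (2·12) = 624 / 24 = 26.00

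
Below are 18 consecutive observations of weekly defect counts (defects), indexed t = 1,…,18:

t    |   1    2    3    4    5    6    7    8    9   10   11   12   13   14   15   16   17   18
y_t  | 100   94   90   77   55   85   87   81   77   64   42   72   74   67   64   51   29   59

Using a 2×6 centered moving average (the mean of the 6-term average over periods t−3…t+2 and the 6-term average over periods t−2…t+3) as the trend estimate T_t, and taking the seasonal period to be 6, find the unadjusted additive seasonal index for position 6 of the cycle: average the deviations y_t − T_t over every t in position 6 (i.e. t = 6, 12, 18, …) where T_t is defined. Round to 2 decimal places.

7.00

Season position 6 occurs at t = 6, 12 (where T_t is defined).
t=6: T_6 = 78.0833; y_6 − T_6 = 85 − 78.0833 = 6.9167
t=12: T_12 = 64.9167; y_12 − T_12 = 72 − 64.9167 = 7.0833
Mean deviation: (6.9167 + 7.0833) / 2 = 7.00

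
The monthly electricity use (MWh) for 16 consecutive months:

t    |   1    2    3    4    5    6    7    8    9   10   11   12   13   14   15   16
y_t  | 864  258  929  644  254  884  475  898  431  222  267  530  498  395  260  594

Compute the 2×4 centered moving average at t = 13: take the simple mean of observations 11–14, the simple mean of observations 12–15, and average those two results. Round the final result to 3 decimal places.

Sum over 11–14: 267 + 530 + 498 + 395 = 1690
Sum over 12–15: 530 + 498 + 395 + 260 = 1683
CMA at t=13 = (1690 + 1683) / (2·4) = 3373 / 8 = 421.625

421.625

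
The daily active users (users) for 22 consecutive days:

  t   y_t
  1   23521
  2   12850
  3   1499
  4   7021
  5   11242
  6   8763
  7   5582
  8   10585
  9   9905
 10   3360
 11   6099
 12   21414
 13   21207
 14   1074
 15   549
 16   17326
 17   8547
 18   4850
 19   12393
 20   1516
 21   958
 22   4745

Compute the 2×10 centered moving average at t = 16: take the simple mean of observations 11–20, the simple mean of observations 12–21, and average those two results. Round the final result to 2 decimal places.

Sum over 11–20: 6099 + 21414 + 21207 + 1074 + 549 + 17326 + 8547 + 4850 + 12393 + 1516 = 94975
Sum over 12–21: 21414 + 21207 + 1074 + 549 + 17326 + 8547 + 4850 + 12393 + 1516 + 958 = 89834
CMA at t=16 = (94975 + 89834) / (2·10) = 184809 / 20 = 9240.45

9240.45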